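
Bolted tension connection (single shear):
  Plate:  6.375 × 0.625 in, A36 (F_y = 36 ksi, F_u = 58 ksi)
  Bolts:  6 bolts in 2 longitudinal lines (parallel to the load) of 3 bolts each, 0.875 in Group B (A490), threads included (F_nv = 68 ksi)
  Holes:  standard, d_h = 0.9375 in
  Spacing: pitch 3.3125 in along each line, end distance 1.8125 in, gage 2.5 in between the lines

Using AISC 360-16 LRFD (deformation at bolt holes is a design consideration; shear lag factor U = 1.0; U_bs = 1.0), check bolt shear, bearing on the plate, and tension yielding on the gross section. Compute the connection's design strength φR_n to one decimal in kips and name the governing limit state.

129.1 kips (gross-section yield governs)

Bolt shear: A_b = π(0.875)²/4 = 0.60132 in². φR_n = 0.75 × 68 × 0.60132 × 6 × 1 = 184.0 kips.
Bearing (0.625 in plate, F_u = 58 ksi): end bolts L_c = 1.8125 − 0.9375/2 = 1.34375, R_n = min(1.2×1.34375×0.625×58, 2.4×0.875×0.625×58) = 58.453 kips/bolt; interior L_c = 3.3125 − 0.9375 = 2.375, R_n = 76.125 kips/bolt. φR_n = 0.75 × (2×58.453 + 4×76.125) = 316.1 kips.
Tension yield (gross): A_g = 6.375×0.625 = 3.9844 in². φR_n = 0.90 × 36 × 3.9844 = 129.1 kips.
Governing: min(184.0, 316.1, 129.1) = 129.1 kips → gross-section yield.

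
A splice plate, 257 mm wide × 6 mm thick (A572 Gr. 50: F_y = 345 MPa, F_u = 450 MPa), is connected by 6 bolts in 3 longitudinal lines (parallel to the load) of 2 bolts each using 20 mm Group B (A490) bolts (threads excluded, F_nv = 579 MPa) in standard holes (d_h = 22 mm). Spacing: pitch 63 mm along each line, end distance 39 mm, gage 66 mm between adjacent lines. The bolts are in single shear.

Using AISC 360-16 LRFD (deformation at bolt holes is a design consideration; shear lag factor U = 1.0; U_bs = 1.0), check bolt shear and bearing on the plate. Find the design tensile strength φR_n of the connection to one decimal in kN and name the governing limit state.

Bolt shear: A_b = π(20)²/4 = 314.16 mm². φR_n = 0.75 × 579 × 314.16 × 6 × 1 = 818.5 kN.
Bearing (6 mm plate, F_u = 450 MPa): end bolts L_c = 39 − 22/2 = 28, R_n = min(1.2×28×6×450, 2.4×20×6×450) = 90.72 kN/bolt; interior L_c = 63 − 22 = 41, R_n = 129.6 kN/bolt. φR_n = 0.75 × (3×90.72 + 3×129.6) = 495.7 kN.
Governing: min(818.5, 495.7) = 495.7 kN → bearing.

495.7 kN (bearing governs)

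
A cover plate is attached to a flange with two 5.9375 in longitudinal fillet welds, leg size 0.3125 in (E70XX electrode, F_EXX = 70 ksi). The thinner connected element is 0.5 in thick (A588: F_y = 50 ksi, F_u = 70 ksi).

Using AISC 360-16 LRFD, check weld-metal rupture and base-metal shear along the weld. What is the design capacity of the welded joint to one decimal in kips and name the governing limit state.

82.6 kips (weld metal governs)

Weld metal: throat = 0.707×0.3125 = 0.22094 in, L = 2×5.9375 = 11.875 in. φR_n = 0.75 × 0.6 × 70 × 0.22094 × 11.875 = 82.6 kips.
Base metal shear (0.5 in plate): yield φR_n = 1.0×0.6×50×0.5×11.875 = 178.1 kips; rupture φR_n = 0.75×0.6×70×0.5×11.875 = 187.0 kips; take 178.1 kips (yield).
Governing: min(82.6, 178.1) = 82.6 kips → weld metal.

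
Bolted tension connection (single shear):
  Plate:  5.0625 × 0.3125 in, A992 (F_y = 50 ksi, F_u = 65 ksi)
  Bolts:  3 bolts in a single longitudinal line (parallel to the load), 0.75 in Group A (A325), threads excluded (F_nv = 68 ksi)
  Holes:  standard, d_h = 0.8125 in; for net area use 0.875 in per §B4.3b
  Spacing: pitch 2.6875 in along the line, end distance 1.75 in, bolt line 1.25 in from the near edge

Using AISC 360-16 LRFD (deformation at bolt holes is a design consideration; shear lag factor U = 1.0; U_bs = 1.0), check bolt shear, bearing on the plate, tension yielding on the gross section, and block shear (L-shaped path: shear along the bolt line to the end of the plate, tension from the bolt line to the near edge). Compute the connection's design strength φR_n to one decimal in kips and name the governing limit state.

57.5 kips (block shear governs)

Bolt shear: A_b = π(0.75)²/4 = 0.44179 in². φR_n = 0.75 × 68 × 0.44179 × 3 × 1 = 67.6 kips.
Bearing (0.3125 in plate, F_u = 65 ksi): end bolts L_c = 1.75 − 0.8125/2 = 1.34375, R_n = min(1.2×1.34375×0.3125×65, 2.4×0.75×0.3125×65) = 32.754 kips/bolt; interior L_c = 2.6875 − 0.8125 = 1.875, R_n = 36.563 kips/bolt. φR_n = 0.75 × (1×32.754 + 2×36.563) = 79.4 kips.
Tension yield (gross): A_g = 5.0625×0.3125 = 1.582 in². φR_n = 0.90 × 50 × 1.582 = 71.2 kips.
Block shear: shear path 1×[1.75+2×2.6875] = 1×7.125 in, A_gv = 2.2266, A_nv = 1×(7.125 − 2.5×0.875)×0.3125 = 1.543 in²; tension to near edge: (1.25 − 0.5×0.875)×0.3125 = 0.25391 in². R_n = min(0.6×65×1.543, 0.6×50×2.2266) + 1.0×65×0.25391 = min(60.177, 66.798) + 16.504 = 76.681 kips. φR_n = 0.75 × 76.681 = 57.5 kips.
Governing: min(67.6, 79.4, 71.2, 57.5) = 57.5 kips → block shear.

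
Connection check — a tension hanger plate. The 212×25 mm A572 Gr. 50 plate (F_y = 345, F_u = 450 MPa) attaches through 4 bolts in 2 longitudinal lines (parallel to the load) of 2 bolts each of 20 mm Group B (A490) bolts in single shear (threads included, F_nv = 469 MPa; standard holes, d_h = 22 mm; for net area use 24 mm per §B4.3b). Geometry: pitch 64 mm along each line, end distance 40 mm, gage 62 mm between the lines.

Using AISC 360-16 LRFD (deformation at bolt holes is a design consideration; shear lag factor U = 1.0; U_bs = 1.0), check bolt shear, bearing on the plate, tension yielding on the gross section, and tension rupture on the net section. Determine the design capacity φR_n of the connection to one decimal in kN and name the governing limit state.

442.0 kN (bolt shear governs)

Bolt shear: A_b = π(20)²/4 = 314.16 mm². φR_n = 0.75 × 469 × 314.16 × 4 × 1 = 442.0 kN.
Bearing (25 mm plate, F_u = 450 MPa): end bolts L_c = 40 − 22/2 = 29, R_n = min(1.2×29×25×450, 2.4×20×25×450) = 391.5 kN/bolt; interior L_c = 64 − 22 = 42, R_n = 540 kN/bolt. φR_n = 0.75 × (2×391.5 + 2×540) = 1397.3 kN.
Tension yield (gross): A_g = 212×25 = 5300 mm². φR_n = 0.90 × 345 × 5300 = 1645.7 kN.
Tension rupture (net): A_n = (212 − 2×24)×25 = 4100 mm² (U = 1.0, A_e = A_n). φR_n = 0.75 × 450 × 4100 = 1383.8 kN.
Governing: min(442.0, 1397.3, 1645.7, 1383.8) = 442.0 kN → bolt shear.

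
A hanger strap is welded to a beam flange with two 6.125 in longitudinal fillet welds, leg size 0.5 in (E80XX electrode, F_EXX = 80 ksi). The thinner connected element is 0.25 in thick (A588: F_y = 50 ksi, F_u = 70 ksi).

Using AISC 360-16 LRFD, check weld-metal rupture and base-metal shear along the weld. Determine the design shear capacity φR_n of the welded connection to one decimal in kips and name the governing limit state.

91.9 kips (base-metal shear governs)

Weld metal: throat = 0.707×0.5 = 0.3535 in, L = 2×6.125 = 12.25 in. φR_n = 0.75 × 0.6 × 80 × 0.3535 × 12.25 = 155.9 kips.
Base metal shear (0.25 in plate): yield φR_n = 1.0×0.6×50×0.25×12.25 = 91.9 kips; rupture φR_n = 0.75×0.6×70×0.25×12.25 = 96.5 kips; take 91.9 kips (yield).
Governing: min(155.9, 91.9) = 91.9 kips → base-metal shear.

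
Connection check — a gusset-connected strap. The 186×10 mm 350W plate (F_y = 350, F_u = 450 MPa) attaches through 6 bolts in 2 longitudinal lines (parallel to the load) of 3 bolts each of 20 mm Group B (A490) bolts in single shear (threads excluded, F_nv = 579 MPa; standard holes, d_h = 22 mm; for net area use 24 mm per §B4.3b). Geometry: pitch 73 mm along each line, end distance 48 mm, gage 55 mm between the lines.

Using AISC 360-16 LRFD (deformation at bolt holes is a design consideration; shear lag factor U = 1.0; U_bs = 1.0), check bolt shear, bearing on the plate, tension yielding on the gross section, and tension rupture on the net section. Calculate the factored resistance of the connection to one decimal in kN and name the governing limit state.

465.8 kN (net-section rupture governs)

Bolt shear: A_b = π(20)²/4 = 314.16 mm². φR_n = 0.75 × 579 × 314.16 × 6 × 1 = 818.5 kN.
Bearing (10 mm plate, F_u = 450 MPa): end bolts L_c = 48 − 22/2 = 37, R_n = min(1.2×37×10×450, 2.4×20×10×450) = 199.8 kN/bolt; interior L_c = 73 − 22 = 51, R_n = 216 kN/bolt. φR_n = 0.75 × (2×199.8 + 4×216) = 947.7 kN.
Tension yield (gross): A_g = 186×10 = 1860 mm². φR_n = 0.90 × 350 × 1860 = 585.9 kN.
Tension rupture (net): A_n = (186 − 2×24)×10 = 1380 mm² (U = 1.0, A_e = A_n). φR_n = 0.75 × 450 × 1380 = 465.8 kN.
Governing: min(818.5, 947.7, 585.9, 465.8) = 465.8 kN → net-section rupture.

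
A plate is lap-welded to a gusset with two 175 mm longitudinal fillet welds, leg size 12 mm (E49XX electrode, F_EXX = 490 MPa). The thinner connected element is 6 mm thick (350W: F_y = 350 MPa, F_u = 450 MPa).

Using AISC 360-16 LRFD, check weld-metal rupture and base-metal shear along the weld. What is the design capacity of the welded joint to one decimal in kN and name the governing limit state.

Weld metal: throat = 0.707×12 = 8.484 mm, L = 2×175 = 350 mm. φR_n = 0.75 × 0.6 × 490 × 8.484 × 350 = 654.8 kN.
Base metal shear (6 mm plate): yield φR_n = 1.0×0.6×350×6×350 = 441.0 kN; rupture φR_n = 0.75×0.6×450×6×350 = 425.3 kN; take 425.3 kN (rupture).
Governing: min(654.8, 425.3) = 425.3 kN → base-metal shear.

425.3 kN (base-metal shear governs)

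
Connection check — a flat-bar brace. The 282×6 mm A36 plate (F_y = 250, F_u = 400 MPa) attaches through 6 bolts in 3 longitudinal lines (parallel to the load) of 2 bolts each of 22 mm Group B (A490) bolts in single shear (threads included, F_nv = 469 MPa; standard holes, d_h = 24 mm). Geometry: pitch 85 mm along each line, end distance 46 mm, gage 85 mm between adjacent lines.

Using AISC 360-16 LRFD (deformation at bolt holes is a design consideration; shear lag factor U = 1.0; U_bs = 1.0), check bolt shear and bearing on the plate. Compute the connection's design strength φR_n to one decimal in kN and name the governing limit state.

505.4 kN (bearing governs)

Bolt shear: A_b = π(22)²/4 = 380.13 mm². φR_n = 0.75 × 469 × 380.13 × 6 × 1 = 802.3 kN.
Bearing (6 mm plate, F_u = 400 MPa): end bolts L_c = 46 − 24/2 = 34, R_n = min(1.2×34×6×400, 2.4×22×6×400) = 97.92 kN/bolt; interior L_c = 85 − 24 = 61, R_n = 126.72 kN/bolt. φR_n = 0.75 × (3×97.92 + 3×126.72) = 505.4 kN.
Governing: min(802.3, 505.4) = 505.4 kN → bearing.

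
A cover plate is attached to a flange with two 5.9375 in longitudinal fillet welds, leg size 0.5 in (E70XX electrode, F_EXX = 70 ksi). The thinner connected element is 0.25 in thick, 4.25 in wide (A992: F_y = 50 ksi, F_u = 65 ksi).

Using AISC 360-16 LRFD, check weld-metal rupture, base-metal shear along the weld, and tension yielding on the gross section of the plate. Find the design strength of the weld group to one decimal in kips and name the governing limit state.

Weld metal: throat = 0.707×0.5 = 0.3535 in, L = 2×5.9375 = 11.875 in. φR_n = 0.75 × 0.6 × 70 × 0.3535 × 11.875 = 132.2 kips.
Base metal shear (0.25 in plate): yield φR_n = 1.0×0.6×50×0.25×11.875 = 89.1 kips; rupture φR_n = 0.75×0.6×65×0.25×11.875 = 86.8 kips; take 86.8 kips (rupture).
Tension yield (gross): A_g = 4.25×0.25 = 1.0625 in². φR_n = 0.90 × 50 × 1.0625 = 47.8 kips.
Governing: min(132.2, 86.8, 47.8) = 47.8 kips → gross-section yield.

47.8 kips (gross-section yield governs)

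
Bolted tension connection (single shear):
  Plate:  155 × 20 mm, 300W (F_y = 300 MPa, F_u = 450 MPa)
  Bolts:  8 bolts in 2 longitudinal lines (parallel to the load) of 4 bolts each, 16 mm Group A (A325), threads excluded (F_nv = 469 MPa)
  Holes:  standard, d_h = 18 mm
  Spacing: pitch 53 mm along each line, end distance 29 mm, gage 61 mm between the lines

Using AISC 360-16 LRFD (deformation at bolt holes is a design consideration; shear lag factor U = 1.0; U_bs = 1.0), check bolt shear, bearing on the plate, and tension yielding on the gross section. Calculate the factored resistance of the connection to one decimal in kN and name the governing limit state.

565.8 kN (bolt shear governs)

Bolt shear: A_b = π(16)²/4 = 201.06 mm². φR_n = 0.75 × 469 × 201.06 × 8 × 1 = 565.8 kN.
Bearing (20 mm plate, F_u = 450 MPa): end bolts L_c = 29 − 18/2 = 20, R_n = min(1.2×20×20×450, 2.4×16×20×450) = 216 kN/bolt; interior L_c = 53 − 18 = 35, R_n = 345.6 kN/bolt. φR_n = 0.75 × (2×216 + 6×345.6) = 1879.2 kN.
Tension yield (gross): A_g = 155×20 = 3100 mm². φR_n = 0.90 × 300 × 3100 = 837.0 kN.
Governing: min(565.8, 1879.2, 837.0) = 565.8 kN → bolt shear.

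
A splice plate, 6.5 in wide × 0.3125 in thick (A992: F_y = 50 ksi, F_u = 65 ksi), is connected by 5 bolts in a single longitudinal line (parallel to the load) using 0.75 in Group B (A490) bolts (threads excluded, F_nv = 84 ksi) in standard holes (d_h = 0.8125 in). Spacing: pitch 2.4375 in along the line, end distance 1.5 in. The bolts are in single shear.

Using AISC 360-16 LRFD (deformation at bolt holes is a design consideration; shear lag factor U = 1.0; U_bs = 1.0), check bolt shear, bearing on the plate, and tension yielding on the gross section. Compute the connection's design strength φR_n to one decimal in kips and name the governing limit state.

Bolt shear: A_b = π(0.75)²/4 = 0.44179 in². φR_n = 0.75 × 84 × 0.44179 × 5 × 1 = 139.2 kips.
Bearing (0.3125 in plate, F_u = 65 ksi): end bolts L_c = 1.5 − 0.8125/2 = 1.09375, R_n = min(1.2×1.09375×0.3125×65, 2.4×0.75×0.3125×65) = 26.66 kips/bolt; interior L_c = 2.4375 − 0.8125 = 1.625, R_n = 36.563 kips/bolt. φR_n = 0.75 × (1×26.66 + 4×36.563) = 129.7 kips.
Tension yield (gross): A_g = 6.5×0.3125 = 2.0313 in². φR_n = 0.90 × 50 × 2.0313 = 91.4 kips.
Governing: min(139.2, 129.7, 91.4) = 91.4 kips → gross-section yield.

91.4 kips (gross-section yield governs)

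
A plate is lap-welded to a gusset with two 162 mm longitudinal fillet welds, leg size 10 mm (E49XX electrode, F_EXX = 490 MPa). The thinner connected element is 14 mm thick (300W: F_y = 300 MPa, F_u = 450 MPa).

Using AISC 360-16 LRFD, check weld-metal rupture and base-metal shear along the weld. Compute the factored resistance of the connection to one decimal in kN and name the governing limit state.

Weld metal: throat = 0.707×10 = 7.07 mm, L = 2×162 = 324 mm. φR_n = 0.75 × 0.6 × 490 × 7.07 × 324 = 505.1 kN.
Base metal shear (14 mm plate): yield φR_n = 1.0×0.6×300×14×324 = 816.5 kN; rupture φR_n = 0.75×0.6×450×14×324 = 918.5 kN; take 816.5 kN (yield).
Governing: min(505.1, 816.5) = 505.1 kN → weld metal.

505.1 kN (weld metal governs)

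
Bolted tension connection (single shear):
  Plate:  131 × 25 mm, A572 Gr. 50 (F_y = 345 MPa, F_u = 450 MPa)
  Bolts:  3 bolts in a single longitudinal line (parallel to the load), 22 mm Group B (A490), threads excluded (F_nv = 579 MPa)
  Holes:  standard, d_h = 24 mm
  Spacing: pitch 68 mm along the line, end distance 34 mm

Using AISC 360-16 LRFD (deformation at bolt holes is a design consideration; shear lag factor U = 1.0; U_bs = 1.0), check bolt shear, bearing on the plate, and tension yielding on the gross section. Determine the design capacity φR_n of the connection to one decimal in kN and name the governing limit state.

Bolt shear: A_b = π(22)²/4 = 380.13 mm². φR_n = 0.75 × 579 × 380.13 × 3 × 1 = 495.2 kN.
Bearing (25 mm plate, F_u = 450 MPa): end bolts L_c = 34 − 24/2 = 22, R_n = min(1.2×22×25×450, 2.4×22×25×450) = 297 kN/bolt; interior L_c = 68 − 24 = 44, R_n = 594 kN/bolt. φR_n = 0.75 × (1×297 + 2×594) = 1113.8 kN.
Tension yield (gross): A_g = 131×25 = 3275 mm². φR_n = 0.90 × 345 × 3275 = 1016.9 kN.
Governing: min(495.2, 1113.8, 1016.9) = 495.2 kN → bolt shear.

495.2 kN (bolt shear governs)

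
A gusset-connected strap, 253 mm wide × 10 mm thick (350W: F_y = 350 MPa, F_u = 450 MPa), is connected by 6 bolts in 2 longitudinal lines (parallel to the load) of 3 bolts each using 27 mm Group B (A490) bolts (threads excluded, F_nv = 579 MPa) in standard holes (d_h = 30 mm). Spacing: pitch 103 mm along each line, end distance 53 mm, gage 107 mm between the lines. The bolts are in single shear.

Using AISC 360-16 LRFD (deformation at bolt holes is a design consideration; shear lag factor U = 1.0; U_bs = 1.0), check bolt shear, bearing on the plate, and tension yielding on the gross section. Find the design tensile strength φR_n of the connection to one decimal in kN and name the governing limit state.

797.0 kN (gross-section yield governs)

Bolt shear: A_b = π(27)²/4 = 572.56 mm². φR_n = 0.75 × 579 × 572.56 × 6 × 1 = 1491.8 kN.
Bearing (10 mm plate, F_u = 450 MPa): end bolts L_c = 53 − 30/2 = 38, R_n = min(1.2×38×10×450, 2.4×27×10×450) = 205.2 kN/bolt; interior L_c = 103 − 30 = 73, R_n = 291.6 kN/bolt. φR_n = 0.75 × (2×205.2 + 4×291.6) = 1182.6 kN.
Tension yield (gross): A_g = 253×10 = 2530 mm². φR_n = 0.90 × 350 × 2530 = 797.0 kN.
Governing: min(1491.8, 1182.6, 797.0) = 797.0 kN → gross-section yield.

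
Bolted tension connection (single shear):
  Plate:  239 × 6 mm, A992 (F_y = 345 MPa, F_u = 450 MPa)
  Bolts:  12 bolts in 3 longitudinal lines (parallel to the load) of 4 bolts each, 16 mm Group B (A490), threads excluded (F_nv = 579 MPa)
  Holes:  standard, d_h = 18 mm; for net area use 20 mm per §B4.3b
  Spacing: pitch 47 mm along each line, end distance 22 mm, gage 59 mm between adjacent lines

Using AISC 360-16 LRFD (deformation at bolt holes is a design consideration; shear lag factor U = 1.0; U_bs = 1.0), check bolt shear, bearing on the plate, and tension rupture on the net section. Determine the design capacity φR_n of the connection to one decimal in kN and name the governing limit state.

362.5 kN (net-section rupture governs)

Bolt shear: A_b = π(16)²/4 = 201.06 mm². φR_n = 0.75 × 579 × 201.06 × 12 × 1 = 1047.7 kN.
Bearing (6 mm plate, F_u = 450 MPa): end bolts L_c = 22 − 18/2 = 13, R_n = min(1.2×13×6×450, 2.4×16×6×450) = 42.12 kN/bolt; interior L_c = 47 − 18 = 29, R_n = 93.96 kN/bolt. φR_n = 0.75 × (3×42.12 + 9×93.96) = 729.0 kN.
Tension rupture (net): A_n = (239 − 3×20)×6 = 1074 mm² (U = 1.0, A_e = A_n). φR_n = 0.75 × 450 × 1074 = 362.5 kN.
Governing: min(1047.7, 729.0, 362.5) = 362.5 kN → net-section rupture.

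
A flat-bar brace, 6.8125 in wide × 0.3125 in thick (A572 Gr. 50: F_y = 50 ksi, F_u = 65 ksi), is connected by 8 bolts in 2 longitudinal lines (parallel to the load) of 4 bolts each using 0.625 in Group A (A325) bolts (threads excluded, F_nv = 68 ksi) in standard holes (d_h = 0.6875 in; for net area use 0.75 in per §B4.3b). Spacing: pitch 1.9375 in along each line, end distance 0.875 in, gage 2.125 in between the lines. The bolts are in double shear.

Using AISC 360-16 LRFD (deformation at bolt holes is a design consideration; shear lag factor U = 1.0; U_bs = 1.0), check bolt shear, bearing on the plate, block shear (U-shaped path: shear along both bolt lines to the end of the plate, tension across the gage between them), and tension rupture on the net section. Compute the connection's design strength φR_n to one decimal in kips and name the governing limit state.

Bolt shear: A_b = π(0.625)²/4 = 0.3068 in². φR_n = 0.75 × 68 × 0.3068 × 8 × 2 = 250.3 kips.
Bearing (0.3125 in plate, F_u = 65 ksi): end bolts L_c = 0.875 − 0.6875/2 = 0.53125, R_n = min(1.2×0.53125×0.3125×65, 2.4×0.625×0.3125×65) = 12.949 kips/bolt; interior L_c = 1.9375 − 0.6875 = 1.25, R_n = 30.469 kips/bolt. φR_n = 0.75 × (2×12.949 + 6×30.469) = 156.5 kips.
Block shear: shear path 2×[0.875+3×1.9375] = 2×6.6875 in, A_gv = 4.1797, A_nv = 2×(6.6875 − 3.5×0.75)×0.3125 = 2.5391 in²; tension across gage: (2.125 − 1×0.75)×0.3125 = 0.42969 in². R_n = min(0.6×65×2.5391, 0.6×50×4.1797) + 1.0×65×0.42969 = min(99.025, 125.39) + 27.93 = 126.96 kips. φR_n = 0.75 × 126.96 = 95.2 kips.
Tension rupture (net): A_n = (6.8125 − 2×0.75)×0.3125 = 1.6602 in² (U = 1.0, A_e = A_n). φR_n = 0.75 × 65 × 1.6602 = 80.9 kips.
Governing: min(250.3, 156.5, 95.2, 80.9) = 80.9 kips → net-section rupture.

80.9 kips (net-section rupture governs)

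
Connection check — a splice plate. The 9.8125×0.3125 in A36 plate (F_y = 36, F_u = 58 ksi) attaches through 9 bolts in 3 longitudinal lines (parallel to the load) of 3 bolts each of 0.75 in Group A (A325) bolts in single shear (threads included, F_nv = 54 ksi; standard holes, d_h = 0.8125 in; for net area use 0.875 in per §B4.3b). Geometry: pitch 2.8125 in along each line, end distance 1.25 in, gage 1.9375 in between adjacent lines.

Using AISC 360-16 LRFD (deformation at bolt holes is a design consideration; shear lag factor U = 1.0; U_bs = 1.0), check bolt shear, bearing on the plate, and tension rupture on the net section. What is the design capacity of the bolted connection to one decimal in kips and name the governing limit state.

Bolt shear: A_b = π(0.75)²/4 = 0.44179 in². φR_n = 0.75 × 54 × 0.44179 × 9 × 1 = 161.0 kips.
Bearing (0.3125 in plate, F_u = 58 ksi): end bolts L_c = 1.25 − 0.8125/2 = 0.84375, R_n = min(1.2×0.84375×0.3125×58, 2.4×0.75×0.3125×58) = 18.352 kips/bolt; interior L_c = 2.8125 − 0.8125 = 2, R_n = 32.625 kips/bolt. φR_n = 0.75 × (3×18.352 + 6×32.625) = 188.1 kips.
Tension rupture (net): A_n = (9.8125 − 3×0.875)×0.3125 = 2.2461 in² (U = 1.0, A_e = A_n). φR_n = 0.75 × 58 × 2.2461 = 97.7 kips.
Governing: min(161.0, 188.1, 97.7) = 97.7 kips → net-section rupture.

97.7 kips (net-section rupture governs)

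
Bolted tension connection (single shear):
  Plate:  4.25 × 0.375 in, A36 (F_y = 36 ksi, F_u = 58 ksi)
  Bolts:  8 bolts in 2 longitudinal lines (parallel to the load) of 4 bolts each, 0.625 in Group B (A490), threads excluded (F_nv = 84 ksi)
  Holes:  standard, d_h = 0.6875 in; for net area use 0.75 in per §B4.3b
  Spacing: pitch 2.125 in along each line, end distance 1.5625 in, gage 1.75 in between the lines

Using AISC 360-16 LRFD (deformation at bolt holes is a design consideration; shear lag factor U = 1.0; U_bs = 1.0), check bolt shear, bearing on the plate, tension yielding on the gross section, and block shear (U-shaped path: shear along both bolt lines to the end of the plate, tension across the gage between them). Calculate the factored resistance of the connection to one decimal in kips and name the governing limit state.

51.6 kips (gross-section yield governs)

Bolt shear: A_b = π(0.625)²/4 = 0.3068 in². φR_n = 0.75 × 84 × 0.3068 × 8 × 1 = 154.6 kips.
Bearing (0.375 in plate, F_u = 58 ksi): end bolts L_c = 1.5625 − 0.6875/2 = 1.21875, R_n = min(1.2×1.21875×0.375×58, 2.4×0.625×0.375×58) = 31.809 kips/bolt; interior L_c = 2.125 − 0.6875 = 1.4375, R_n = 32.625 kips/bolt. φR_n = 0.75 × (2×31.809 + 6×32.625) = 194.5 kips.
Tension yield (gross): A_g = 4.25×0.375 = 1.5938 in². φR_n = 0.90 × 36 × 1.5938 = 51.6 kips.
Block shear: shear path 2×[1.5625+3×2.125] = 2×7.9375 in, A_gv = 5.9531, A_nv = 2×(7.9375 − 3.5×0.75)×0.375 = 3.9844 in²; tension across gage: (1.75 − 1×0.75)×0.375 = 0.375 in². R_n = min(0.6×58×3.9844, 0.6×36×5.9531) + 1.0×58×0.375 = min(138.66, 128.59) + 21.75 = 150.34 kips. φR_n = 0.75 × 150.34 = 112.8 kips.
Governing: min(154.6, 194.5, 51.6, 112.8) = 51.6 kips → gross-section yield.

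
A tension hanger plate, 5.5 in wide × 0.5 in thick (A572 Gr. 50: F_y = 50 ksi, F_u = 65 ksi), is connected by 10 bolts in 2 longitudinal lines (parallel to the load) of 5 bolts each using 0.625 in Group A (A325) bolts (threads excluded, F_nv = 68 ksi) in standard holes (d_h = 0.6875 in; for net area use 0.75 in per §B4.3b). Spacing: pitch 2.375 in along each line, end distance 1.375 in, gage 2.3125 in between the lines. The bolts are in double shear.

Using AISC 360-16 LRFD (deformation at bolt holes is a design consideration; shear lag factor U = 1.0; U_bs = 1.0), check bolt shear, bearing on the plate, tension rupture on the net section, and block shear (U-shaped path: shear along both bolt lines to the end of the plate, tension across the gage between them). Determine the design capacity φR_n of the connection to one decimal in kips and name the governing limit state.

97.5 kips (net-section rupture governs)

Bolt shear: A_b = π(0.625)²/4 = 0.3068 in². φR_n = 0.75 × 68 × 0.3068 × 10 × 2 = 312.9 kips.
Bearing (0.5 in plate, F_u = 65 ksi): end bolts L_c = 1.375 − 0.6875/2 = 1.03125, R_n = min(1.2×1.03125×0.5×65, 2.4×0.625×0.5×65) = 40.219 kips/bolt; interior L_c = 2.375 − 0.6875 = 1.6875, R_n = 48.75 kips/bolt. φR_n = 0.75 × (2×40.219 + 8×48.75) = 352.8 kips.
Tension rupture (net): A_n = (5.5 − 2×0.75)×0.5 = 2 in² (U = 1.0, A_e = A_n). φR_n = 0.75 × 65 × 2 = 97.5 kips.
Block shear: shear path 2×[1.375+4×2.375] = 2×10.875 in, A_gv = 10.875, A_nv = 2×(10.875 − 4.5×0.75)×0.5 = 7.5 in²; tension across gage: (2.3125 − 1×0.75)×0.5 = 0.78125 in². R_n = min(0.6×65×7.5, 0.6×50×10.875) + 1.0×65×0.78125 = min(292.5, 326.25) + 50.781 = 343.28 kips. φR_n = 0.75 × 343.28 = 257.5 kips.
Governing: min(312.9, 352.8, 97.5, 257.5) = 97.5 kips → net-section rupture.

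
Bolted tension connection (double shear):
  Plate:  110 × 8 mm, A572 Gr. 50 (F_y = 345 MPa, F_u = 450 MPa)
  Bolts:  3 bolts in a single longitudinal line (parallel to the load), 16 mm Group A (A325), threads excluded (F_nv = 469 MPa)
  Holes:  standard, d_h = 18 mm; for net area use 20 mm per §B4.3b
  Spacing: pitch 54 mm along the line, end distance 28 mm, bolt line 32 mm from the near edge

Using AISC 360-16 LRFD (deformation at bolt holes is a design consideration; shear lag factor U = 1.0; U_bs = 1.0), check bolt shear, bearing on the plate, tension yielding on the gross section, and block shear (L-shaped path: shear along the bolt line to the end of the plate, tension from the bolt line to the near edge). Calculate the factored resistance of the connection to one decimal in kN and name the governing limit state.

198.7 kN (block shear governs)

Bolt shear: A_b = π(16)²/4 = 201.06 mm². φR_n = 0.75 × 469 × 201.06 × 3 × 2 = 424.3 kN.
Bearing (8 mm plate, F_u = 450 MPa): end bolts L_c = 28 − 18/2 = 19, R_n = min(1.2×19×8×450, 2.4×16×8×450) = 82.08 kN/bolt; interior L_c = 54 − 18 = 36, R_n = 138.24 kN/bolt. φR_n = 0.75 × (1×82.08 + 2×138.24) = 268.9 kN.
Tension yield (gross): A_g = 110×8 = 880 mm². φR_n = 0.90 × 345 × 880 = 273.2 kN.
Block shear: shear path 1×[28+2×54] = 1×136 mm, A_gv = 1088, A_nv = 1×(136 − 2.5×20)×8 = 688 mm²; tension to near edge: (32 − 0.5×20)×8 = 176 mm². R_n = min(0.6×450×688, 0.6×345×1088) + 1.0×450×176 = min(185.76, 225.22) + 79.2 = 264.96 kN. φR_n = 0.75 × 264.96 = 198.7 kN.
Governing: min(424.3, 268.9, 273.2, 198.7) = 198.7 kN → block shear.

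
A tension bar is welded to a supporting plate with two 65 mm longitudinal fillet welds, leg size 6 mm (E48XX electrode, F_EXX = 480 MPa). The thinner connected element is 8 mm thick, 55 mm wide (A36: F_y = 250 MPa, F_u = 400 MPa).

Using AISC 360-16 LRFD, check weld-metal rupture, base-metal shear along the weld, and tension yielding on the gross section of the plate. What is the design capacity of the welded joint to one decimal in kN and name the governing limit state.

Weld metal: throat = 0.707×6 = 4.242 mm, L = 2×65 = 130 mm. φR_n = 0.75 × 0.6 × 480 × 4.242 × 130 = 119.1 kN.
Base metal shear (8 mm plate): yield φR_n = 1.0×0.6×250×8×130 = 156.0 kN; rupture φR_n = 0.75×0.6×400×8×130 = 187.2 kN; take 156.0 kN (yield).
Tension yield (gross): A_g = 55×8 = 440 mm². φR_n = 0.90 × 250 × 440 = 99.0 kN.
Governing: min(119.1, 156.0, 99.0) = 99.0 kN → gross-section yield.

99.0 kN (gross-section yield governs)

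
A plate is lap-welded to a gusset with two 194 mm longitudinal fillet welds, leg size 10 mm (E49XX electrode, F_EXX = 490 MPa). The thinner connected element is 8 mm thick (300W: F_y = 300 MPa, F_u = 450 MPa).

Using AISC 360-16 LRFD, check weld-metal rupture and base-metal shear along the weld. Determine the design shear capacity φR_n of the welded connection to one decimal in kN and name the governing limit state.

558.7 kN (base-metal shear governs)

Weld metal: throat = 0.707×10 = 7.07 mm, L = 2×194 = 388 mm. φR_n = 0.75 × 0.6 × 490 × 7.07 × 388 = 604.9 kN.
Base metal shear (8 mm plate): yield φR_n = 1.0×0.6×300×8×388 = 558.7 kN; rupture φR_n = 0.75×0.6×450×8×388 = 628.6 kN; take 558.7 kN (yield).
Governing: min(604.9, 558.7) = 558.7 kN → base-metal shear.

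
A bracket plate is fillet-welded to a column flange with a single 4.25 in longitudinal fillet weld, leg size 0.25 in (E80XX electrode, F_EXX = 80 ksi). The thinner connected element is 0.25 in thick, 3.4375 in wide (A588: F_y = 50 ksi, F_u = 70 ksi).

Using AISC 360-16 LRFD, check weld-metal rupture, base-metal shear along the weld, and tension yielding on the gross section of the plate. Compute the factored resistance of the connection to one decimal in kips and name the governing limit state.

Weld metal: throat = 0.707×0.25 = 0.17675 in, L = 4.25 in. φR_n = 0.75 × 0.6 × 80 × 0.17675 × 4.25 = 27.0 kips.
Base metal shear (0.25 in plate): yield φR_n = 1.0×0.6×50×0.25×4.25 = 31.9 kips; rupture φR_n = 0.75×0.6×70×0.25×4.25 = 33.5 kips; take 31.9 kips (yield).
Tension yield (gross): A_g = 3.4375×0.25 = 0.85938 in². φR_n = 0.90 × 50 × 0.85938 = 38.7 kips.
Governing: min(27.0, 31.9, 38.7) = 27.0 kips → weld metal.

27.0 kips (weld metal governs)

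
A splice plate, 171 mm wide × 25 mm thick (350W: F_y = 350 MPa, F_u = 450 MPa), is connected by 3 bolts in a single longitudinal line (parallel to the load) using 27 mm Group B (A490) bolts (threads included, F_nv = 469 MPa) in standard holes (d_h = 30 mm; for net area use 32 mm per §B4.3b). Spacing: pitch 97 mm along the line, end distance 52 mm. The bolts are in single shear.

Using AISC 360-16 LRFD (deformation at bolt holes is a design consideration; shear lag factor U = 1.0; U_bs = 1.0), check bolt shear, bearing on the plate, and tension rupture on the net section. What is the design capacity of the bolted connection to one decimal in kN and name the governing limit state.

Bolt shear: A_b = π(27)²/4 = 572.56 mm². φR_n = 0.75 × 469 × 572.56 × 3 × 1 = 604.2 kN.
Bearing (25 mm plate, F_u = 450 MPa): end bolts L_c = 52 − 30/2 = 37, R_n = min(1.2×37×25×450, 2.4×27×25×450) = 499.5 kN/bolt; interior L_c = 97 − 30 = 67, R_n = 729 kN/bolt. φR_n = 0.75 × (1×499.5 + 2×729) = 1468.1 kN.
Tension rupture (net): A_n = (171 − 1×32)×25 = 3475 mm² (U = 1.0, A_e = A_n). φR_n = 0.75 × 450 × 3475 = 1172.8 kN.
Governing: min(604.2, 1468.1, 1172.8) = 604.2 kN → bolt shear.

604.2 kN (bolt shear governs)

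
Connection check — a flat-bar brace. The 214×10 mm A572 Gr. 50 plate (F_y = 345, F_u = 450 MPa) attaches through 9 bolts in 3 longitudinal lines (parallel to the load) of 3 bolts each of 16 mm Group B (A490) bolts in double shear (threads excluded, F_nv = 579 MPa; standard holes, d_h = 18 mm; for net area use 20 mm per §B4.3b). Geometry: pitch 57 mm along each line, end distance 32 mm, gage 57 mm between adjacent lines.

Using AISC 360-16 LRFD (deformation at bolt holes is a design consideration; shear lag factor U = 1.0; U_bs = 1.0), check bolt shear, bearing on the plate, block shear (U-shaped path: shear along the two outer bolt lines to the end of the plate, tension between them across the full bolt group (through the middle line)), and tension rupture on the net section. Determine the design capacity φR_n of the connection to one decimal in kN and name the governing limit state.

Bolt shear: A_b = π(16)²/4 = 201.06 mm². φR_n = 0.75 × 579 × 201.06 × 9 × 2 = 1571.6 kN.
Bearing (10 mm plate, F_u = 450 MPa): end bolts L_c = 32 − 18/2 = 23, R_n = min(1.2×23×10×450, 2.4×16×10×450) = 124.2 kN/bolt; interior L_c = 57 − 18 = 39, R_n = 172.8 kN/bolt. φR_n = 0.75 × (3×124.2 + 6×172.8) = 1057.1 kN.
Block shear: shear path 2×[32+2×57] = 2×146 mm, A_gv = 2920, A_nv = 2×(146 − 2.5×20)×10 = 1920 mm²; tension across gage: (114 − 2×20)×10 = 740 mm². R_n = min(0.6×450×1920, 0.6×345×2920) + 1.0×450×740 = min(518.4, 604.44) + 333 = 851.4 kN. φR_n = 0.75 × 851.4 = 638.6 kN.
Tension rupture (net): A_n = (214 − 3×20)×10 = 1540 mm² (U = 1.0, A_e = A_n). φR_n = 0.75 × 450 × 1540 = 519.8 kN.
Governing: min(1571.6, 1057.1, 638.6, 519.8) = 519.8 kN → net-section rupture.

519.8 kN (net-section rupture governs)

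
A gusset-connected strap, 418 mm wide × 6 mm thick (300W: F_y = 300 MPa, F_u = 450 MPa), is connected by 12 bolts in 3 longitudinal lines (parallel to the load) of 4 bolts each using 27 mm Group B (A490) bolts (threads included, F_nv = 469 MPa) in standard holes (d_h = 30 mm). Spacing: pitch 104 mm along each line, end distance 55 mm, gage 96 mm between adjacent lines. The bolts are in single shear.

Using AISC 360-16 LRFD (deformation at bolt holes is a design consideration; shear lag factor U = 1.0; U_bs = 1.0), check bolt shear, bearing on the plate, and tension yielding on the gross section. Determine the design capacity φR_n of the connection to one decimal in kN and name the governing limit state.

Bolt shear: A_b = π(27)²/4 = 572.56 mm². φR_n = 0.75 × 469 × 572.56 × 12 × 1 = 2416.8 kN.
Bearing (6 mm plate, F_u = 450 MPa): end bolts L_c = 55 − 30/2 = 40, R_n = min(1.2×40×6×450, 2.4×27×6×450) = 129.6 kN/bolt; interior L_c = 104 − 30 = 74, R_n = 174.96 kN/bolt. φR_n = 0.75 × (3×129.6 + 9×174.96) = 1472.6 kN.
Tension yield (gross): A_g = 418×6 = 2508 mm². φR_n = 0.90 × 300 × 2508 = 677.2 kN.
Governing: min(2416.8, 1472.6, 677.2) = 677.2 kN → gross-section yield.

677.2 kN (gross-section yield governs)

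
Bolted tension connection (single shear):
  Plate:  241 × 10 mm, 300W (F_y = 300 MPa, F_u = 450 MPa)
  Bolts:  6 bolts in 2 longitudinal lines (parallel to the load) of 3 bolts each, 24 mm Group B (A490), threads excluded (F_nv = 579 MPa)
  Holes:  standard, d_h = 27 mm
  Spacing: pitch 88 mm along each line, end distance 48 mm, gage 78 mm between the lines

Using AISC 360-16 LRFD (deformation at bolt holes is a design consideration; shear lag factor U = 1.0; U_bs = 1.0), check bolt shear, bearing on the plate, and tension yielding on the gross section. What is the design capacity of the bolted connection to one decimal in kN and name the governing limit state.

650.7 kN (gross-section yield governs)

Bolt shear: A_b = π(24)²/4 = 452.39 mm². φR_n = 0.75 × 579 × 452.39 × 6 × 1 = 1178.7 kN.
Bearing (10 mm plate, F_u = 450 MPa): end bolts L_c = 48 − 27/2 = 34.5, R_n = min(1.2×34.5×10×450, 2.4×24×10×450) = 186.3 kN/bolt; interior L_c = 88 − 27 = 61, R_n = 259.2 kN/bolt. φR_n = 0.75 × (2×186.3 + 4×259.2) = 1057.1 kN.
Tension yield (gross): A_g = 241×10 = 2410 mm². φR_n = 0.90 × 300 × 2410 = 650.7 kN.
Governing: min(1178.7, 1057.1, 650.7) = 650.7 kN → gross-section yield.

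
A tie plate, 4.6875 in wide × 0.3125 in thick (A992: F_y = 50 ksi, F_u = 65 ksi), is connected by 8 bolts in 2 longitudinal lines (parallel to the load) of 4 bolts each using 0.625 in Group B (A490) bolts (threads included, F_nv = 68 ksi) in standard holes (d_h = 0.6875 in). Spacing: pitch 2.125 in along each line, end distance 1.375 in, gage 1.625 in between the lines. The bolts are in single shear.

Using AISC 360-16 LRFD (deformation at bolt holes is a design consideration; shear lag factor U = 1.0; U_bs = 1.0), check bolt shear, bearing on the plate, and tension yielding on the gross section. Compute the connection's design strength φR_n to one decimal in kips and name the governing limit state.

65.9 kips (gross-section yield governs)

Bolt shear: A_b = π(0.625)²/4 = 0.3068 in². φR_n = 0.75 × 68 × 0.3068 × 8 × 1 = 125.2 kips.
Bearing (0.3125 in plate, F_u = 65 ksi): end bolts L_c = 1.375 − 0.6875/2 = 1.03125, R_n = min(1.2×1.03125×0.3125×65, 2.4×0.625×0.3125×65) = 25.137 kips/bolt; interior L_c = 2.125 − 0.6875 = 1.4375, R_n = 30.469 kips/bolt. φR_n = 0.75 × (2×25.137 + 6×30.469) = 174.8 kips.
Tension yield (gross): A_g = 4.6875×0.3125 = 1.4648 in². φR_n = 0.90 × 50 × 1.4648 = 65.9 kips.
Governing: min(125.2, 174.8, 65.9) = 65.9 kips → gross-section yield.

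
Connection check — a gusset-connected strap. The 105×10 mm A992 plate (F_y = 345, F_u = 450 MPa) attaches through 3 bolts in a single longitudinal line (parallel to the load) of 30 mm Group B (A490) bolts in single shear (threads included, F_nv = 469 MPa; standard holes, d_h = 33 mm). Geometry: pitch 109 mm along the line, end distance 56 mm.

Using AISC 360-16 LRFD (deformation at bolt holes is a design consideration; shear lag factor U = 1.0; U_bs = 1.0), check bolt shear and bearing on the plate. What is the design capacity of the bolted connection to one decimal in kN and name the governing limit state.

Bolt shear: A_b = π(30)²/4 = 706.86 mm². φR_n = 0.75 × 469 × 706.86 × 3 × 1 = 745.9 kN.
Bearing (10 mm plate, F_u = 450 MPa): end bolts L_c = 56 − 33/2 = 39.5, R_n = min(1.2×39.5×10×450, 2.4×30×10×450) = 213.3 kN/bolt; interior L_c = 109 − 33 = 76, R_n = 324 kN/bolt. φR_n = 0.75 × (1×213.3 + 2×324) = 646.0 kN.
Governing: min(745.9, 646.0) = 646.0 kN → bearing.

646.0 kN (bearing governs)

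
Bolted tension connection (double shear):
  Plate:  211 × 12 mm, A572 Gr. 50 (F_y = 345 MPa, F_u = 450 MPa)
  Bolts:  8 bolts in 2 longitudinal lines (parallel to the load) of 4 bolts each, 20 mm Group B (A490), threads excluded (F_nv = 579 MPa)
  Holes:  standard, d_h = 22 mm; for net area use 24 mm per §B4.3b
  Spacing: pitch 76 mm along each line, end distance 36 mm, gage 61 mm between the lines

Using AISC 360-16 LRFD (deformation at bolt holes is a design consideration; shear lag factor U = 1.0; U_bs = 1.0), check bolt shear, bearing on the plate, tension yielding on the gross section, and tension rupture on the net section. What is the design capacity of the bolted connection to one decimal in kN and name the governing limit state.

Bolt shear: A_b = π(20)²/4 = 314.16 mm². φR_n = 0.75 × 579 × 314.16 × 8 × 2 = 2182.8 kN.
Bearing (12 mm plate, F_u = 450 MPa): end bolts L_c = 36 − 22/2 = 25, R_n = min(1.2×25×12×450, 2.4×20×12×450) = 162 kN/bolt; interior L_c = 76 − 22 = 54, R_n = 259.2 kN/bolt. φR_n = 0.75 × (2×162 + 6×259.2) = 1409.4 kN.
Tension yield (gross): A_g = 211×12 = 2532 mm². φR_n = 0.90 × 345 × 2532 = 786.2 kN.
Tension rupture (net): A_n = (211 − 2×24)×12 = 1956 mm² (U = 1.0, A_e = A_n). φR_n = 0.75 × 450 × 1956 = 660.2 kN.
Governing: min(2182.8, 1409.4, 786.2, 660.2) = 660.2 kN → net-section rupture.

660.2 kN (net-section rupture governs)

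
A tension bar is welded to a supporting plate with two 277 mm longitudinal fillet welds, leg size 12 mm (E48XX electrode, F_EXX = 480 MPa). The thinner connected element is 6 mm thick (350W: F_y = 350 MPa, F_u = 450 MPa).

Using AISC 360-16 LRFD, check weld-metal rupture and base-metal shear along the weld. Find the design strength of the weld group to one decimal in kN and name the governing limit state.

Weld metal: throat = 0.707×12 = 8.484 mm, L = 2×277 = 554 mm. φR_n = 0.75 × 0.6 × 480 × 8.484 × 554 = 1015.2 kN.
Base metal shear (6 mm plate): yield φR_n = 1.0×0.6×350×6×554 = 698.0 kN; rupture φR_n = 0.75×0.6×450×6×554 = 673.1 kN; take 673.1 kN (rupture).
Governing: min(1015.2, 673.1) = 673.1 kN → base-metal shear.

673.1 kN (base-metal shear governs)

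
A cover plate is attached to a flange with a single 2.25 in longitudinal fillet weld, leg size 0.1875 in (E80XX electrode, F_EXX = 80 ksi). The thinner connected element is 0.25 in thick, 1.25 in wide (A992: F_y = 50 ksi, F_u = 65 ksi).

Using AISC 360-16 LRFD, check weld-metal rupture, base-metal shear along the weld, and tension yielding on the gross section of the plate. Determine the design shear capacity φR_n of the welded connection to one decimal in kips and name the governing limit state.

10.7 kips (weld metal governs)

Weld metal: throat = 0.707×0.1875 = 0.13256 in, L = 2.25 in. φR_n = 0.75 × 0.6 × 80 × 0.13256 × 2.25 = 10.7 kips.
Base metal shear (0.25 in plate): yield φR_n = 1.0×0.6×50×0.25×2.25 = 16.9 kips; rupture φR_n = 0.75×0.6×65×0.25×2.25 = 16.5 kips; take 16.5 kips (rupture).
Tension yield (gross): A_g = 1.25×0.25 = 0.3125 in². φR_n = 0.90 × 50 × 0.3125 = 14.1 kips.
Governing: min(10.7, 16.5, 14.1) = 10.7 kips → weld metal.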